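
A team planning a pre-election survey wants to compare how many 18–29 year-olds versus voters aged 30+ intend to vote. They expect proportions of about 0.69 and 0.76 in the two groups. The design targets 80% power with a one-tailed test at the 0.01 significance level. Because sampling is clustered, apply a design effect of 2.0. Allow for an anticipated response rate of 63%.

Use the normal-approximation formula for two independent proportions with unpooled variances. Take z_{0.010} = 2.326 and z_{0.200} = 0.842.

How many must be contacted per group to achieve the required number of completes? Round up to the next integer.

n = (z_α + z_β)² · [p₁(1−p₁) + p₂(1−p₂)] / (p₁ − p₂)²
  = (2.326 + 0.842)² · (0.69·0.31 + 0.76·0.24) / (-0.07)²
  = (3.168)² · (0.2139 + 0.1824) / 0.0049
  = 10.0362 · 0.3963 / 0.0049
  = 811.71
Design effect: 2.0 × 811.71 = 1623.41.
Adjust for 63% response: 1623.41 / 0.63 = 2576.84.
Round up → n = 2577 per group.

n = 2577 per group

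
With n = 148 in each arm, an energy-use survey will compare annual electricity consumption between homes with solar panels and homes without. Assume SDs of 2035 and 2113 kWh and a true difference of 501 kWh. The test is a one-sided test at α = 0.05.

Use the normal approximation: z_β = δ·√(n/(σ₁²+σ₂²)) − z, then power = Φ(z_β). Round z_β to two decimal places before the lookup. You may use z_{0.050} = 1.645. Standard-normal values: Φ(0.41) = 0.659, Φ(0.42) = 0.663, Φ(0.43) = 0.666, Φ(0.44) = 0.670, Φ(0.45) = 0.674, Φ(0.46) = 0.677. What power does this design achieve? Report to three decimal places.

Power ≈ 0.666

z_β = δ·√(n/(σ₁²+σ₂²)) − z_α
    = 501 · √(148/8605994) − 1.645
    = 501 · 0.00415 − 1.645
    = 2.0776 − 1.645 = 0.4326 → 0.43
Power = Φ(0.43) = 0.666.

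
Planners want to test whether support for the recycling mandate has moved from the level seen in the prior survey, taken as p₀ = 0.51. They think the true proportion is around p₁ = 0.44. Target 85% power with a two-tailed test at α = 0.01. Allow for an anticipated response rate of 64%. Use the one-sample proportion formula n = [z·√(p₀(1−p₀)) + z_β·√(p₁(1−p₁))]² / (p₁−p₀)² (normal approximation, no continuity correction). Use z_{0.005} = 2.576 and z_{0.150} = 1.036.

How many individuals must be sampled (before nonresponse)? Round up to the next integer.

n = [z_{α/2}·√(p₀q₀) + z_β·√(p₁q₁)]² / (p₁ − p₀)²
  = [2.576·√(0.51·0.49) + 1.036·√(0.44·0.56)]² / (-0.07)²
  = [2.576·0.4999 + 1.036·0.4964]² / 0.0049
  = [1.8020]² / 0.0049
  = 662.69
Adjust for 64% response: 662.69 / 0.64 = 1035.46.
Round up → n = 1036.

n = 1036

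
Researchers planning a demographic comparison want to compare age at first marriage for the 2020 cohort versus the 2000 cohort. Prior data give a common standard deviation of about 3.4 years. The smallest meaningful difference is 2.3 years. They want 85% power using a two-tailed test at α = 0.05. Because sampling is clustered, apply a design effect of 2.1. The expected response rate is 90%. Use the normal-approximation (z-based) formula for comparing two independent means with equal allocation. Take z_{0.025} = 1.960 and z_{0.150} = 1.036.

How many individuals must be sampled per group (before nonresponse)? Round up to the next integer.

n = (z_{α/2} + z_β)² · (σ₁² + σ₂²) / δ²
  = (1.960 + 1.036)² · (2·3.4² = 23.12) / 2.3²
  = 8.9760 · 23.12 / 5.29
  = 39.23
Design effect: 2.1 × 39.23 = 82.38.
Adjust for 90% response: 82.38 / 0.90 = 91.54.
Round up → n = 92 per group.

n = 92 per group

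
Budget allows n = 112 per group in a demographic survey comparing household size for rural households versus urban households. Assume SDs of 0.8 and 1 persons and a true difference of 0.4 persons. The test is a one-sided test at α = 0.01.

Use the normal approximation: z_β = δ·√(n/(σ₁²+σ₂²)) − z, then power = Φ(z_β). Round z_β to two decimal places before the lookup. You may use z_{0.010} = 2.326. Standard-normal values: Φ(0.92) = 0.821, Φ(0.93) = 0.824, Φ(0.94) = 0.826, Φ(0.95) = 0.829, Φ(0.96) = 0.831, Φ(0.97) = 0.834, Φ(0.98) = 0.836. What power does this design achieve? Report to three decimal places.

Power ≈ 0.836

z_β = δ·√(n/(σ₁²+σ₂²)) − z_α
    = 0.4 · √(112/1.64) − 2.326
    = 0.4 · 8.26394 − 2.326
    = 3.3056 − 2.326 = 0.9796 → 0.98
Power = Φ(0.98) = 0.836.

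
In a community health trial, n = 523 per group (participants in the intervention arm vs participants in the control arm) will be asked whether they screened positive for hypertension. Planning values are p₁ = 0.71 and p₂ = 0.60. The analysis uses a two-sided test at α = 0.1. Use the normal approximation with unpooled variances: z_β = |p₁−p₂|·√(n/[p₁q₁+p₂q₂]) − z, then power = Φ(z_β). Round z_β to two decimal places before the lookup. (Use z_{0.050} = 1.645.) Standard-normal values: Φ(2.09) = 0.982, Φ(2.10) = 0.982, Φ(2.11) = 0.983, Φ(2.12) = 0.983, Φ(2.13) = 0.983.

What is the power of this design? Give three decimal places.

Power ≈ 0.983

z_β = |p₁−p₂|·√(n/[p₁q₁+p₂q₂]) − z_{α/2}
    = 0.11 · √(523/0.4459) − 1.645
    = 0.11 · 34.2478 − 1.645
    = 3.7673 − 1.645 = 2.1223 → 2.12
Power = Φ(2.12) = 0.983.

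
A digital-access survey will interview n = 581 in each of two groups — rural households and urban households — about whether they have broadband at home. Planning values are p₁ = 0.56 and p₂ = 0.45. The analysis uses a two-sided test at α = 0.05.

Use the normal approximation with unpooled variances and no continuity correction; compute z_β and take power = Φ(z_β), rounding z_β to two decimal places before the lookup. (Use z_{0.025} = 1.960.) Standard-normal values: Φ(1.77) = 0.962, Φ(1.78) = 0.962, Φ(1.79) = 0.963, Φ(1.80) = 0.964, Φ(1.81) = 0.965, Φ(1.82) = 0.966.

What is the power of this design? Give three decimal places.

z_β = |p₁−p₂|·√(n/[p₁q₁+p₂q₂]) − z_{α/2}
    = 0.11 · √(581/0.4939) − 1.960
    = 0.11 · 34.2980 − 1.960
    = 3.7728 − 1.960 = 1.8128 → 1.81
Power = Φ(1.81) = 0.965.

Power ≈ 0.965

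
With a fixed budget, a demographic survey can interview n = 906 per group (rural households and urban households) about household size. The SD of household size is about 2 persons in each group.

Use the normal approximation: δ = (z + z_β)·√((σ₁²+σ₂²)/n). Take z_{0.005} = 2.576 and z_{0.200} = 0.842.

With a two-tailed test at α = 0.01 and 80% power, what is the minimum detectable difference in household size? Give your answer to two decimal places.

δ = (z_{α/2} + z_β) · √((σ₁²+σ₂²)/n)
  = (2.576 + 0.842) · √(8/906)
  = 3.418 · √0.00883
  = 3.418 · 0.0940
  = 0.3212

Minimum detectable difference ≈ 0.32 persons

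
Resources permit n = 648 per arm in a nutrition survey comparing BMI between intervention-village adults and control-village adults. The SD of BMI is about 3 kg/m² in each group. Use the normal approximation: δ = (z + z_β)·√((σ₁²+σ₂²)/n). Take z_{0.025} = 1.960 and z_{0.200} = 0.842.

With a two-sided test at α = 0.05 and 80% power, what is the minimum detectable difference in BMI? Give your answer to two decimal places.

δ = (z_{α/2} + z_β) · √((σ₁²+σ₂²)/n)
  = (1.960 + 0.842) · √(18/648)
  = 2.802 · √0.02778
  = 2.802 · 0.1667
  = 0.4670

Minimum detectable difference ≈ 0.47 kg/m²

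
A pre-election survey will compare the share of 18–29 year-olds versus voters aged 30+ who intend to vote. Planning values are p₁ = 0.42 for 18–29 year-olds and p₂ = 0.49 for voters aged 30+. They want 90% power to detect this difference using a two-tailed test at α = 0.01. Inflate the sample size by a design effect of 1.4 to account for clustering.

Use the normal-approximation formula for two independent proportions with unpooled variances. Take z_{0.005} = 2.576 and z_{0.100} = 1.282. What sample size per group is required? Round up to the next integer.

n = 2099 per group

n = (z_{α/2} + z_β)² · [p₁(1−p₁) + p₂(1−p₂)] / (p₁ − p₂)²
  = (2.576 + 1.282)² · (0.42·0.58 + 0.49·0.51) / (-0.07)²
  = (3.858)² · (0.2436 + 0.2499) / 0.0049
  = 14.8842 · 0.4935 / 0.0049
  = 1499.05
Design effect: 1.4 × 1499.05 = 2098.67.
Round up → n = 2099 per group.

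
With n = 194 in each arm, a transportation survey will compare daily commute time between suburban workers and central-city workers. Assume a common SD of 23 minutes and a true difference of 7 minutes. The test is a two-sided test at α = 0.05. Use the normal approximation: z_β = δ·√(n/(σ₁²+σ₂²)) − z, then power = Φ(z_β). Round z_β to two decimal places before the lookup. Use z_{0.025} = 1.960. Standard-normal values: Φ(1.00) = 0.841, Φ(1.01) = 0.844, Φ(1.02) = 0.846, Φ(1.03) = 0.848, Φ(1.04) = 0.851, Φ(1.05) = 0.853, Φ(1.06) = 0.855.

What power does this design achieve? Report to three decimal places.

Power ≈ 0.851

z_β = δ·√(n/(σ₁²+σ₂²)) − z_{α/2}
    = 7 · √(194/1058) − 1.960
    = 7 · 0.42821 − 1.960
    = 2.9975 − 1.960 = 1.0375 → 1.04
Power = Φ(1.04) = 0.851.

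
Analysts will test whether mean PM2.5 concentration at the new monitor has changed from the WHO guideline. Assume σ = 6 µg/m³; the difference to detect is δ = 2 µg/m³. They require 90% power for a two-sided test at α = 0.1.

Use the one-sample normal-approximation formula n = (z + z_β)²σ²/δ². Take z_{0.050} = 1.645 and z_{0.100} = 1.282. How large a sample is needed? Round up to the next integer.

n = 78

n = (z_{α/2} + z_β)² · σ² / δ²
  = (1.645 + 1.282)² · 6² / 2²
  = 8.5673 · 36 / 4
  = 77.11
Round up → n = 78.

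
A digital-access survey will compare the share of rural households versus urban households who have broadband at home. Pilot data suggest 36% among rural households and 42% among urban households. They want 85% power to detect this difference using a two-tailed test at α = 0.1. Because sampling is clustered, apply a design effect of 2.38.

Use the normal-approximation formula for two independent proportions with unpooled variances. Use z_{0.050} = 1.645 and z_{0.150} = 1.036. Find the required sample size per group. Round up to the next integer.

n = 2253 per group

n = (z_{α/2} + z_β)² · [p₁(1−p₁) + p₂(1−p₂)] / (p₁ − p₂)²
  = (1.645 + 1.036)² · (0.36·0.64 + 0.42·0.58) / (-0.06)²
  = (2.681)² · (0.2304 + 0.2436) / 0.0036
  = 7.1878 · 0.4740 / 0.0036
  = 946.39
Design effect: 2.38 × 946.39 = 2252.40.
Round up → n = 2253 per group.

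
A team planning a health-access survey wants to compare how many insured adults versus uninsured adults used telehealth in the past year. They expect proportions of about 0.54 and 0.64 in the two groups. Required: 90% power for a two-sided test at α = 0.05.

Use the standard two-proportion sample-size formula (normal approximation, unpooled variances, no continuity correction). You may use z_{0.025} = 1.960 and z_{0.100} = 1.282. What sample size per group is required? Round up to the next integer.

n = (z_{α/2} + z_β)² · [p₁(1−p₁) + p₂(1−p₂)] / (p₁ − p₂)²
  = (1.960 + 1.282)² · (0.54·0.46 + 0.64·0.36) / (-0.10)²
  = (3.242)² · (0.2484 + 0.2304) / 0.0100
  = 10.5106 · 0.4788 / 0.0100
  = 503.25
Round up → n = 504 per group.

n = 504 per group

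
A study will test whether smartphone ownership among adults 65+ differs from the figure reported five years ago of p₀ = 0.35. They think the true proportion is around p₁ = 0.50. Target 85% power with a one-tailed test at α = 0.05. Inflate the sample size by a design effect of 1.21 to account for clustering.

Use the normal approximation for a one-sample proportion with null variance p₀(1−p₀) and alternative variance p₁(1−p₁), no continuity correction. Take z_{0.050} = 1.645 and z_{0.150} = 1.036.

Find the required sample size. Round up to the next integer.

n = [z_α·√(p₀q₀) + z_β·√(p₁q₁)]² / (p₁ − p₀)²
  = [1.645·√(0.35·0.65) + 1.036·√(0.50·0.50)]² / (0.15)²
  = [1.645·0.4770 + 1.036·0.5000]² / 0.0225
  = [1.3026]² / 0.0225
  = 75.41
Design effect: 1.21 × 75.41 = 91.25.
Round up → n = 92.

n = 92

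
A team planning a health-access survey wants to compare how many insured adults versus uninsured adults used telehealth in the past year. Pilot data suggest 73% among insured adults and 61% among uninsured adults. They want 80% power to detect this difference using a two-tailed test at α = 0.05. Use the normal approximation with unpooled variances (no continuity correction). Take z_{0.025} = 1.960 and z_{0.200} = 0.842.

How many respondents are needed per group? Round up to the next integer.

n = (z_{α/2} + z_β)² · [p₁(1−p₁) + p₂(1−p₂)] / (p₁ − p₂)²
  = (1.960 + 0.842)² · (0.73·0.27 + 0.61·0.39) / (0.12)²
  = (2.802)² · (0.1971 + 0.2379) / 0.0144
  = 7.8512 · 0.4350 / 0.0144
  = 237.17
Round up → n = 238 per group.

n = 238 per group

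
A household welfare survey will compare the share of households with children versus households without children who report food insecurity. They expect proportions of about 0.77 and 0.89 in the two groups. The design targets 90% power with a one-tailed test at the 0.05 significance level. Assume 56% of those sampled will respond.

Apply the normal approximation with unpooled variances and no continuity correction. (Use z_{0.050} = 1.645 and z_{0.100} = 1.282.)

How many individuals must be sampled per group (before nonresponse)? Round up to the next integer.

n = 293 per group

n = (z_α + z_β)² · [p₁(1−p₁) + p₂(1−p₂)] / (p₁ − p₂)²
  = (1.645 + 1.282)² · (0.77·0.23 + 0.89·0.11) / (-0.12)²
  = (2.927)² · (0.1771 + 0.0979) / 0.0144
  = 8.5673 · 0.2750 / 0.0144
  = 163.61
Adjust for 56% response: 163.61 / 0.56 = 292.16.
Round up → n = 293 per group.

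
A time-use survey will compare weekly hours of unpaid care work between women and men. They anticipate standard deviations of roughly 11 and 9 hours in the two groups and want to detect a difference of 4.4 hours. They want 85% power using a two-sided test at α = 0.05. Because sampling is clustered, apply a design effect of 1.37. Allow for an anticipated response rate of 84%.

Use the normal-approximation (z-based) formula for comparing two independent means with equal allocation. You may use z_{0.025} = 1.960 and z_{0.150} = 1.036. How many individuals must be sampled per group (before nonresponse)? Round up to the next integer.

n = (z_{α/2} + z_β)² · (σ₁² + σ₂²) / δ²
  = (1.960 + 1.036)² · (11² + 9² = 202) / 4.4²
  = 8.9760 · 202 / 19.36
  = 93.65
Design effect: 1.37 × 93.65 = 128.31.
Adjust for 84% response: 128.31 / 0.84 = 152.75.
Round up → n = 153 per group.

n = 153 per group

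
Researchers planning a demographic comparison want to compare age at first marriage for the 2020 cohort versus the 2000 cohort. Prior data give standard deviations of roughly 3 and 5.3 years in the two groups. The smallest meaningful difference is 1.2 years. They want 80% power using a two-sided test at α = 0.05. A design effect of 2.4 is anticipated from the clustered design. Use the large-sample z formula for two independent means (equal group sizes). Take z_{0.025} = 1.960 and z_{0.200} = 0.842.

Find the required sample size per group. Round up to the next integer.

n = (z_{α/2} + z_β)² · (σ₁² + σ₂²) / δ²
  = (1.960 + 0.842)² · (3² + 5.3² = 37.09) / 1.2²
  = 7.8512 · 37.09 / 1.44
  = 202.22
Design effect: 2.4 × 202.22 = 485.34.
Round up → n = 486 per group.

n = 486 per group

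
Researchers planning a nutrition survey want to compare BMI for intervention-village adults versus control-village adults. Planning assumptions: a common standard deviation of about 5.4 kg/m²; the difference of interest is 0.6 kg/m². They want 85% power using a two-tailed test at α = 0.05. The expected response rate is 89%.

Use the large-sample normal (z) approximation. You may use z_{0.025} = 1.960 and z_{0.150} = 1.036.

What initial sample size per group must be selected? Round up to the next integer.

n = 1634 per group

n = (z_{α/2} + z_β)² · (σ₁² + σ₂²) / δ²
  = (1.960 + 1.036)² · (2·5.4² = 58.32) / 0.6²
  = 8.9760 · 58.32 / 0.36
  = 1454.11
Adjust for 89% response: 1454.11 / 0.89 = 1633.84.
Round up → n = 1634 per group.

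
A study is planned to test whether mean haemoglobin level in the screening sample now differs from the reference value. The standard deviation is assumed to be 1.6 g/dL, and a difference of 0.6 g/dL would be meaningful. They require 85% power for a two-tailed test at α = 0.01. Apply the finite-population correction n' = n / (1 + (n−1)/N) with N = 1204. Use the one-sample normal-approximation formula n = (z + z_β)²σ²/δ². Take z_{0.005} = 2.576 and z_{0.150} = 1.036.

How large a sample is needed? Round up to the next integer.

n = (z_{α/2} + z_β)² · σ² / δ²
  = (2.576 + 1.036)² · 1.6² / 0.6²
  = 13.0465 · 2.56 / 0.36
  = 92.78
Finite-population correction (N = 1204): 92.78 / (1 + (92.78 − 1)/1204) = 86.20.
Round up → n = 87.

n = 87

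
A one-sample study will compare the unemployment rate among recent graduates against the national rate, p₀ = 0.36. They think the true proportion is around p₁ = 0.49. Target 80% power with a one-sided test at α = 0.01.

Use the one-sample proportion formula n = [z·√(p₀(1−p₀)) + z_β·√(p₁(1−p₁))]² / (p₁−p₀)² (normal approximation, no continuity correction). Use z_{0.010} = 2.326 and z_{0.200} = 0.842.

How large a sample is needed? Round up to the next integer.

n = 140

n = [z_α·√(p₀q₀) + z_β·√(p₁q₁)]² / (p₁ − p₀)²
  = [2.326·√(0.36·0.64) + 0.842·√(0.49·0.51)]² / (0.13)²
  = [2.326·0.4800 + 0.842·0.4999]² / 0.0169
  = [1.5374]² / 0.0169
  = 139.86
Round up → n = 140.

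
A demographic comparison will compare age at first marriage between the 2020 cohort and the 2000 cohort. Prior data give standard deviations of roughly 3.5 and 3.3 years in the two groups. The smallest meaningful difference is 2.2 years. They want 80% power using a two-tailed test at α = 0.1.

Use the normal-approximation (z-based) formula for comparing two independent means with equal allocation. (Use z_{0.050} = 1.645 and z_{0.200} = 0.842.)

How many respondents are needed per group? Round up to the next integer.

n = (z_{α/2} + z_β)² · (σ₁² + σ₂²) / δ²
  = (1.645 + 0.842)² · (3.5² + 3.3² = 23.14) / 2.2²
  = 6.1852 · 23.14 / 4.84
  = 29.57
Round up → n = 30 per group.

n = 30 per group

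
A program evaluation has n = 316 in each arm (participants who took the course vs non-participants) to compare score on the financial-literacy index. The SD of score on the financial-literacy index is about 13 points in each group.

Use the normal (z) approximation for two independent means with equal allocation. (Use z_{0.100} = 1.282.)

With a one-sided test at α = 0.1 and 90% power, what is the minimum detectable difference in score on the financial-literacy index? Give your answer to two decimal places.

Minimum detectable difference ≈ 2.65 points

δ = (z_α + z_β) · √((σ₁²+σ₂²)/n)
  = (1.282 + 1.282) · √(338/316)
  = 2.564 · √1.0696
  = 2.564 · 1.0342
  = 2.6518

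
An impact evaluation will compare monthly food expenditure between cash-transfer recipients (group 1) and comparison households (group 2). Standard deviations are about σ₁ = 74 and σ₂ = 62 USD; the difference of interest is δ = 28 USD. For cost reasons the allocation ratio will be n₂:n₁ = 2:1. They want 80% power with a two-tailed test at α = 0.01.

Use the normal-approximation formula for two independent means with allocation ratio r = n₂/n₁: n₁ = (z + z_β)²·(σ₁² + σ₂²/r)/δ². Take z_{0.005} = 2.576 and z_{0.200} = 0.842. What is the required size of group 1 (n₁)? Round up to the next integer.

n₁ = 111

n₁ = (z_{α/2} + z_β)² · (σ₁² + σ₂²/r) / δ²
   = (2.576 + 0.842)² · (74² + 62²/2) / 28²
   = 11.6827 · (5476 + 1922) / 784
   = 11.6827 · 7398 / 784
   = 110.24
Round up → n₁ = 111; n₂ = r·n₁ = 2 × 111 = 222.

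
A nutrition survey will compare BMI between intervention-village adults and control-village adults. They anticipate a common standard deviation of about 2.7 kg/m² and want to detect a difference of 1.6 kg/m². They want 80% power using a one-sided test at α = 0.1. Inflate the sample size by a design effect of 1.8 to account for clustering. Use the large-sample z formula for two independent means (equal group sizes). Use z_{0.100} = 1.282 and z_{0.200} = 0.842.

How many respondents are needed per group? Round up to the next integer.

n = 47 per group

n = (z_α + z_β)² · (σ₁² + σ₂²) / δ²
  = (1.282 + 0.842)² · (2·2.7² = 14.58) / 1.6²
  = 4.5114 · 14.58 / 2.56
  = 25.69
Design effect: 1.8 × 25.69 = 46.25.
Round up → n = 47 per group.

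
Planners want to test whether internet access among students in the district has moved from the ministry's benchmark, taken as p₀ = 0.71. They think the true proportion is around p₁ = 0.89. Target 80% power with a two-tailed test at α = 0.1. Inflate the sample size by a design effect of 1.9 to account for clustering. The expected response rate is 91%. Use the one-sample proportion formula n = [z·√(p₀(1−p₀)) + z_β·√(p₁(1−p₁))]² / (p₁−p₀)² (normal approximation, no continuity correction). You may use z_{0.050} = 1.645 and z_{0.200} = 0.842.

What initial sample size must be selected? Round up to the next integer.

n = [z_{α/2}·√(p₀q₀) + z_β·√(p₁q₁)]² / (p₁ − p₀)²
  = [1.645·√(0.71·0.29) + 0.842·√(0.89·0.11)]² / (0.18)²
  = [1.645·0.4538 + 0.842·0.3129]² / 0.0324
  = [1.0099]² / 0.0324
  = 31.48
Design effect: 1.9 × 31.48 = 59.81.
Adjust for 91% response: 59.81 / 0.91 = 65.72.
Round up → n = 66.

n = 66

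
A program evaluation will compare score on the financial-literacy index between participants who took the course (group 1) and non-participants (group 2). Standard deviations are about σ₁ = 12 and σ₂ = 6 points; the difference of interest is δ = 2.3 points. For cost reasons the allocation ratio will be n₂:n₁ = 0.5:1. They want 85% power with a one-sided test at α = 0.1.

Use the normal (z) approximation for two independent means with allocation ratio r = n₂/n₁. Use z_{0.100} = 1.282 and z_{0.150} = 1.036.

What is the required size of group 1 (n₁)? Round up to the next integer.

n₁ = (z_α + z_β)² · (σ₁² + σ₂²/r) / δ²
   = (1.282 + 1.036)² · (12² + 6²/0.5) / 2.3²
   = 5.3731 · (144 + 72) / 5.29
   = 5.3731 · 216 / 5.29
   = 219.39
Round up → n₁ = 220; n₂ = r·n₁ = 0.5 × 220 = 110.

n₁ = 220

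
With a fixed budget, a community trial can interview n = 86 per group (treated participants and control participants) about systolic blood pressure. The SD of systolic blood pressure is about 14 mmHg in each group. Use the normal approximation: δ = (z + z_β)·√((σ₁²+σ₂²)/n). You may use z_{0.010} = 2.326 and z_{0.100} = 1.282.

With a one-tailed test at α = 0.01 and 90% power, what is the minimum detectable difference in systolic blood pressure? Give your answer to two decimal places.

δ = (z_α + z_β) · √((σ₁²+σ₂²)/n)
  = (2.326 + 1.282) · √(392/86)
  = 3.608 · √4.5581
  = 3.608 · 2.1350
  = 7.7030

Minimum detectable difference ≈ 7.70 mmHg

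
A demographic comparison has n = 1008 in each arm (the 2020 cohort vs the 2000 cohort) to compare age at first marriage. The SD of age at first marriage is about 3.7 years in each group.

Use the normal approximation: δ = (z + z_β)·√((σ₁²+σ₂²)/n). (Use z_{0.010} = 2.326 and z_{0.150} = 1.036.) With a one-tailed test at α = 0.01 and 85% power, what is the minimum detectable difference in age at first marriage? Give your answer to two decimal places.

Minimum detectable difference ≈ 0.55 years

δ = (z_α + z_β) · √((σ₁²+σ₂²)/n)
  = (2.326 + 1.036) · √(27.38/1008)
  = 3.362 · √0.02716
  = 3.362 · 0.1648
  = 0.5541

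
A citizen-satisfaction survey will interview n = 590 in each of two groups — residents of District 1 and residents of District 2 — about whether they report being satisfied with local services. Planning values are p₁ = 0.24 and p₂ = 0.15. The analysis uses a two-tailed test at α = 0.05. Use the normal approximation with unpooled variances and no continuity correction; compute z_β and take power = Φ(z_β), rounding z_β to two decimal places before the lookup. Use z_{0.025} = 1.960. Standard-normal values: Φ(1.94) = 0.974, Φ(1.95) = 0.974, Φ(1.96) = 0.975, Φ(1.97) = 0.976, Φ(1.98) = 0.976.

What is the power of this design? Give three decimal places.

Power ≈ 0.976

z_β = |p₁−p₂|·√(n/[p₁q₁+p₂q₂]) − z_{α/2}
    = 0.09 · √(590/0.3099) − 1.960
    = 0.09 · 43.6330 − 1.960
    = 3.9270 − 1.960 = 1.9670 → 1.97
Power = Φ(1.97) = 0.976.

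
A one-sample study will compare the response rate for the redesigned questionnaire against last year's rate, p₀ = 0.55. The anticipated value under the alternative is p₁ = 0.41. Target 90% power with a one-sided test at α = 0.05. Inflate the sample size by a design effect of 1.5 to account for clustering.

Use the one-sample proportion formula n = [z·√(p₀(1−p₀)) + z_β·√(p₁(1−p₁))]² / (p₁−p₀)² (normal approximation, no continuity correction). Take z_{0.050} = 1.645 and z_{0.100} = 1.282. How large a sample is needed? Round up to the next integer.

n = 161

n = [z_α·√(p₀q₀) + z_β·√(p₁q₁)]² / (p₁ − p₀)²
  = [1.645·√(0.55·0.45) + 1.282·√(0.41·0.59)]² / (-0.14)²
  = [1.645·0.4975 + 1.282·0.4918]² / 0.0196
  = [1.4489]² / 0.0196
  = 107.11
Design effect: 1.5 × 107.11 = 160.66.
Round up → n = 161.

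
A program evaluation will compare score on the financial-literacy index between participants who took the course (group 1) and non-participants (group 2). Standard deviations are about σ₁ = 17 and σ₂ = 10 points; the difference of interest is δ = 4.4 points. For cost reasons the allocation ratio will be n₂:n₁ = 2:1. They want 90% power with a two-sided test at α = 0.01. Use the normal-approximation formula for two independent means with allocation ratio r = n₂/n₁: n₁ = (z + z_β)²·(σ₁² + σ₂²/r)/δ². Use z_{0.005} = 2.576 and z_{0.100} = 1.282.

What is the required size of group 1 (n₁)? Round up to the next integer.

n₁ = (z_{α/2} + z_β)² · (σ₁² + σ₂²/r) / δ²
   = (2.576 + 1.282)² · (17² + 10²/2) / 4.4²
   = 14.8842 · (289 + 50) / 19.36
   = 14.8842 · 339 / 19.36
   = 260.63
Round up → n₁ = 261; n₂ = r·n₁ = 2 × 261 = 522.

n₁ = 261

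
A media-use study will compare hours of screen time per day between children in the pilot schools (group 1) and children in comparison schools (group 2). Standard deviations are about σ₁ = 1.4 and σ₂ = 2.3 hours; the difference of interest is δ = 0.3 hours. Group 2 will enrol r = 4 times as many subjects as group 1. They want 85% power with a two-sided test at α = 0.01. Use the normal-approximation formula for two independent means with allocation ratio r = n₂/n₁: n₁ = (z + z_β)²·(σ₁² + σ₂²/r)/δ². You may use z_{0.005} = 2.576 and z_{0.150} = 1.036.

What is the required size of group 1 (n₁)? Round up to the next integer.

n₁ = 476

n₁ = (z_{α/2} + z_β)² · (σ₁² + σ₂²/r) / δ²
   = (2.576 + 1.036)² · (1.4² + 2.3²/4) / 0.3²
   = 13.0465 · (1.96 + 1.3225) / 0.09
   = 13.0465 · 3.2825 / 0.09
   = 475.84
Round up → n₁ = 476; n₂ = r·n₁ = 4 × 476 = 1904.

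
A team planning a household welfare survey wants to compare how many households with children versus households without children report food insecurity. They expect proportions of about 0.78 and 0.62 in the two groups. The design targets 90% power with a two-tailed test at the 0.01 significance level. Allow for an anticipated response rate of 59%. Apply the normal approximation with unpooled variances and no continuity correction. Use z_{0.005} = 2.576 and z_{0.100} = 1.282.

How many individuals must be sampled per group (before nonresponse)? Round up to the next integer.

n = 402 per group

n = (z_{α/2} + z_β)² · [p₁(1−p₁) + p₂(1−p₂)] / (p₁ − p₂)²
  = (2.576 + 1.282)² · (0.78·0.22 + 0.62·0.38) / (0.16)²
  = (3.858)² · (0.1716 + 0.2356) / 0.0256
  = 14.8842 · 0.4072 / 0.0256
  = 236.75
Adjust for 59% response: 236.75 / 0.59 = 401.27.
Round up → n = 402 per group.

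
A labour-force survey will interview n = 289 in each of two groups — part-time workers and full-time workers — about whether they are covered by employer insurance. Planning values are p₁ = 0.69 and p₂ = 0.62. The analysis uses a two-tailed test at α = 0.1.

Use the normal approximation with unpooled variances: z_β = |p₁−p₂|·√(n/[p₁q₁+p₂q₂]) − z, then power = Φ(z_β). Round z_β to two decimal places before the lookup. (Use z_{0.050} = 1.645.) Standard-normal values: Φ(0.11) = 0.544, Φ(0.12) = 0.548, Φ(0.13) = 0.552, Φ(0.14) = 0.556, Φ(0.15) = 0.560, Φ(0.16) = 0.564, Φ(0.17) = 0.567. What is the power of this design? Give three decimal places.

z_β = |p₁−p₂|·√(n/[p₁q₁+p₂q₂]) − z_{α/2}
    = 0.07 · √(289/0.4495) − 1.645
    = 0.07 · 25.3562 − 1.645
    = 1.7749 − 1.645 = 0.1299 → 0.13
Power = Φ(0.13) = 0.552.

Power ≈ 0.552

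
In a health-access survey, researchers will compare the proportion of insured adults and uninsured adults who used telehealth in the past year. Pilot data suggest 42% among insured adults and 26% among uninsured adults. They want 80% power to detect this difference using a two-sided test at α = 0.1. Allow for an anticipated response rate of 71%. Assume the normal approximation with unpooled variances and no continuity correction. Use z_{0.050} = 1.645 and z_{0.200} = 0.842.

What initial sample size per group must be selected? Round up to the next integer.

n = (z_{α/2} + z_β)² · [p₁(1−p₁) + p₂(1−p₂)] / (p₁ − p₂)²
  = (1.645 + 0.842)² · (0.42·0.58 + 0.26·0.74) / (0.16)²
  = (2.487)² · (0.2436 + 0.1924) / 0.0256
  = 6.1852 · 0.4360 / 0.0256
  = 105.34
Adjust for 71% response: 105.34 / 0.71 = 148.37.
Round up → n = 149 per group.

n = 149 per group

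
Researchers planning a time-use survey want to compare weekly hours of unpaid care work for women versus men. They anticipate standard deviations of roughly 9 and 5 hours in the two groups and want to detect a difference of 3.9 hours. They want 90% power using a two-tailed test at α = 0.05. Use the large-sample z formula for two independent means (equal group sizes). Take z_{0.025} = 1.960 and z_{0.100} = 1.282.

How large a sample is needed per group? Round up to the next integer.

n = 74 per group

n = (z_{α/2} + z_β)² · (σ₁² + σ₂²) / δ²
  = (1.960 + 1.282)² · (9² + 5² = 106) / 3.9²
  = 10.5106 · 106 / 15.21
  = 73.25
Round up → n = 74 per group.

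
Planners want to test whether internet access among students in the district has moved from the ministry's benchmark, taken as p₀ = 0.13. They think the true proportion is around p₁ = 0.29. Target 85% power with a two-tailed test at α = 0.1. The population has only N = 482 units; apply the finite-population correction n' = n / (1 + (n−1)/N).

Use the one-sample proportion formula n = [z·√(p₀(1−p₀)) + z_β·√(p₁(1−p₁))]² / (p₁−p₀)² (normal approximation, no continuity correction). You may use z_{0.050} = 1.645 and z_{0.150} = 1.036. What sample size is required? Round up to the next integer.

n = 38

n = [z_{α/2}·√(p₀q₀) + z_β·√(p₁q₁)]² / (p₁ − p₀)²
  = [1.645·√(0.13·0.87) + 1.036·√(0.29·0.71)]² / (0.16)²
  = [1.645·0.3363 + 1.036·0.4538]² / 0.0256
  = [1.0233]² / 0.0256
  = 40.91
Finite-population correction (N = 482): 40.91 / (1 + (40.91 − 1)/482) = 37.78.
Round up → n = 38.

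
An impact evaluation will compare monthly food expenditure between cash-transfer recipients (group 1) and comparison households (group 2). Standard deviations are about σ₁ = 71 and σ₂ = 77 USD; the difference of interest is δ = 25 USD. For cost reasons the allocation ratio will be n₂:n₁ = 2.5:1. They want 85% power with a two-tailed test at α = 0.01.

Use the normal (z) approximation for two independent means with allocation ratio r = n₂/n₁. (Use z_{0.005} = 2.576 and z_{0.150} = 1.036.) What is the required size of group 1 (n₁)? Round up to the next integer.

n₁ = 155

n₁ = (z_{α/2} + z_β)² · (σ₁² + σ₂²/r) / δ²
   = (2.576 + 1.036)² · (71² + 77²/2.5) / 25²
   = 13.0465 · (5041 + 2371.6) / 625
   = 13.0465 · 7412.6 / 625
   = 154.73
Round up → n₁ = 155; n₂ = r·n₁ = 2.5 × 155 = 388.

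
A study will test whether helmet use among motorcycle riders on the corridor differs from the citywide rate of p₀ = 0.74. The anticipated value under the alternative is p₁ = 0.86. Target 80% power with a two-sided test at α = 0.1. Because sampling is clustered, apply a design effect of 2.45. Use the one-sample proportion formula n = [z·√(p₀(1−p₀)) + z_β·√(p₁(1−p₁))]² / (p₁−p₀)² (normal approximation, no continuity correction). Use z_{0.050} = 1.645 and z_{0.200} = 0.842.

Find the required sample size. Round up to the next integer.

n = 175

n = [z_{α/2}·√(p₀q₀) + z_β·√(p₁q₁)]² / (p₁ − p₀)²
  = [1.645·√(0.74·0.26) + 0.842·√(0.86·0.14)]² / (0.12)²
  = [1.645·0.4386 + 0.842·0.3470]² / 0.0144
  = [1.0137]² / 0.0144
  = 71.36
Design effect: 2.45 × 71.36 = 174.84.
Round up → n = 175.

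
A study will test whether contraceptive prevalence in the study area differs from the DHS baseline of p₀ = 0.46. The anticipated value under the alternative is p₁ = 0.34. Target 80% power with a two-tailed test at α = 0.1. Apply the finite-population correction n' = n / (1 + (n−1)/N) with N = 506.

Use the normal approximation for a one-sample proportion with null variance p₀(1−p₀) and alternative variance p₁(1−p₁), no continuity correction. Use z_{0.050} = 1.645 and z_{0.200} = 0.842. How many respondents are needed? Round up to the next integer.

n = [z_{α/2}·√(p₀q₀) + z_β·√(p₁q₁)]² / (p₁ − p₀)²
  = [1.645·√(0.46·0.54) + 0.842·√(0.34·0.66)]² / (-0.12)²
  = [1.645·0.4984 + 0.842·0.4737]² / 0.0144
  = [1.2187]² / 0.0144
  = 103.15
Finite-population correction (N = 506): 103.15 / (1 + (103.15 − 1)/506) = 85.82.
Round up → n = 86.

n = 86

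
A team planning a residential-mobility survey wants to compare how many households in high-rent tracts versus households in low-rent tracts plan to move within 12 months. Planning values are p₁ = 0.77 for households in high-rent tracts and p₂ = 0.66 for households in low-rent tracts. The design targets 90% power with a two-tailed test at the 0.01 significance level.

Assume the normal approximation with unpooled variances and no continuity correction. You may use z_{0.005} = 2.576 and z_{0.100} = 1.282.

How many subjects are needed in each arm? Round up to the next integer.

n = 494 per group

n = (z_{α/2} + z_β)² · [p₁(1−p₁) + p₂(1−p₂)] / (p₁ − p₂)²
  = (2.576 + 1.282)² · (0.77·0.23 + 0.66·0.34) / (0.11)²
  = (3.858)² · (0.1771 + 0.2244) / 0.0121
  = 14.8842 · 0.4015 / 0.0121
  = 493.88
Round up → n = 494 per group.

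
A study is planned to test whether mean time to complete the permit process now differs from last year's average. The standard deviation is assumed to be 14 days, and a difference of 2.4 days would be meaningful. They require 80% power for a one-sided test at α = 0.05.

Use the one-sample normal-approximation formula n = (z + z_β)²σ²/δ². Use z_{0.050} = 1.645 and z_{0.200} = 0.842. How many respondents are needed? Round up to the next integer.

n = 211

n = (z_α + z_β)² · σ² / δ²
  = (1.645 + 0.842)² · 14² / 2.4²
  = 6.1852 · 196 / 5.76
  = 210.47
Round up → n = 211.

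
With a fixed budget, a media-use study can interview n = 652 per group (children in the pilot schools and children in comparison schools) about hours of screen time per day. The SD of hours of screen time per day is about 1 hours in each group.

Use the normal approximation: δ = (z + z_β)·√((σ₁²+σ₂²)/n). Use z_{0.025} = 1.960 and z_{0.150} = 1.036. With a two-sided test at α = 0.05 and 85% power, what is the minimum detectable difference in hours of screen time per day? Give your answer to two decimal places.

Minimum detectable difference ≈ 0.17 hours

δ = (z_{α/2} + z_β) · √((σ₁²+σ₂²)/n)
  = (1.960 + 1.036) · √(2/652)
  = 2.996 · √0.00307
  = 2.996 · 0.0554
  = 0.1659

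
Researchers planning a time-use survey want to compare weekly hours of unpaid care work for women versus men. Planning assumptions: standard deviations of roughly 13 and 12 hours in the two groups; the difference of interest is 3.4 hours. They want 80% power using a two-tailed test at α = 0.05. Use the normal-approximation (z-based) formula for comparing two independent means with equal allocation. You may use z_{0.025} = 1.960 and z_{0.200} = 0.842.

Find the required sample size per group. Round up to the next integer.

n = 213 per group

n = (z_{α/2} + z_β)² · (σ₁² + σ₂²) / δ²
  = (1.960 + 0.842)² · (13² + 12² = 313) / 3.4²
  = 7.8512 · 313 / 11.56
  = 212.58
Round up → n = 213 per group.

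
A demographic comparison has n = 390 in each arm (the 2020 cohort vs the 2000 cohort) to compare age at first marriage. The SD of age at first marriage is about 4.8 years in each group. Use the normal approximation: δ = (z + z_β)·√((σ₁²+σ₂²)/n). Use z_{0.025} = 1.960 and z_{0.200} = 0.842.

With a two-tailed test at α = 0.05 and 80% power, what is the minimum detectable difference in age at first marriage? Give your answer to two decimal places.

Minimum detectable difference ≈ 0.96 years

δ = (z_{α/2} + z_β) · √((σ₁²+σ₂²)/n)
  = (1.960 + 0.842) · √(46.08/390)
  = 2.802 · √0.11815
  = 2.802 · 0.3437
  = 0.9631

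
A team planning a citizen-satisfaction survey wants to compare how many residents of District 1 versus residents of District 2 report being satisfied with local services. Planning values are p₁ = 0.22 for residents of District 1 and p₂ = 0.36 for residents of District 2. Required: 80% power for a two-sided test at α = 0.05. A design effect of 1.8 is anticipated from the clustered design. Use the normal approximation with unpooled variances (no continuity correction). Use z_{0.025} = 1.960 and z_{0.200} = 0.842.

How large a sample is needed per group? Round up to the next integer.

n = 290 per group

n = (z_{α/2} + z_β)² · [p₁(1−p₁) + p₂(1−p₂)] / (p₁ − p₂)²
  = (1.960 + 0.842)² · (0.22·0.78 + 0.36·0.64) / (-0.14)²
  = (2.802)² · (0.1716 + 0.2304) / 0.0196
  = 7.8512 · 0.4020 / 0.0196
  = 161.03
Design effect: 1.8 × 161.03 = 289.85.
Round up → n = 290 per group.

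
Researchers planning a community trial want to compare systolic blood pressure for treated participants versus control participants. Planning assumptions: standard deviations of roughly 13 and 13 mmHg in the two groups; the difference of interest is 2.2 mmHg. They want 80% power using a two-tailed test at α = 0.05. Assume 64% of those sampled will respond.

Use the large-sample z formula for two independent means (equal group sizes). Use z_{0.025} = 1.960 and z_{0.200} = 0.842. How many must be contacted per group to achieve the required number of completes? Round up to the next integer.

n = 857 per group

n = (z_{α/2} + z_β)² · (σ₁² + σ₂²) / δ²
  = (1.960 + 0.842)² · (13² + 13² = 338) / 2.2²
  = 7.8512 · 338 / 4.84
  = 548.29
Adjust for 64% response: 548.29 / 0.64 = 856.70.
Round up → n = 857 per group.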